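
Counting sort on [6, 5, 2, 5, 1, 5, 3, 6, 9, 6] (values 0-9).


Input: [6, 5, 2, 5, 1, 5, 3, 6, 9, 6]
Counts: [0, 1, 1, 1, 0, 3, 3, 0, 0, 1]

Sorted: [1, 2, 3, 5, 5, 5, 6, 6, 6, 9]


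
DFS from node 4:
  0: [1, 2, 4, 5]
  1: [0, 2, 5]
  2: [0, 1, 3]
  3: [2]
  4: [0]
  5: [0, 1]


Visit 4, push [0]
Visit 0, push [5, 2, 1]
Visit 1, push [5, 2]
Visit 2, push [3]
Visit 3, push []
Visit 5, push []

DFS order: [4, 0, 1, 2, 3, 5]


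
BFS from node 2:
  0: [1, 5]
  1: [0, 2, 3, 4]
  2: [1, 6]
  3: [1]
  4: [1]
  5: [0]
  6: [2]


Visit 2, enqueue [1, 6]
Visit 1, enqueue [0, 3, 4]
Visit 6, enqueue []
Visit 0, enqueue [5]
Visit 3, enqueue []
Visit 4, enqueue []
Visit 5, enqueue []

BFS order: [2, 1, 6, 0, 3, 4, 5]


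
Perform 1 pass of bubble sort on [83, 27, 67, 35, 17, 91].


Initial: [83, 27, 67, 35, 17, 91]
Pass 1: [27, 67, 35, 17, 83, 91] (4 swaps)

After 1 pass: [27, 67, 35, 17, 83, 91]


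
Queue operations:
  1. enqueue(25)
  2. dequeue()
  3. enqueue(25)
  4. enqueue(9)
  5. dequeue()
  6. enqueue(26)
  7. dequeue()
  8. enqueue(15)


enqueue(25) -> [25]
dequeue()->25, []
enqueue(25) -> [25]
enqueue(9) -> [25, 9]
dequeue()->25, [9]
enqueue(26) -> [9, 26]
dequeue()->9, [26]
enqueue(15) -> [26, 15]

Final queue: [26, 15]


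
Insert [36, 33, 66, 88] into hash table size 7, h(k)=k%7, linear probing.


Insert 36: h=1 -> slot 1
Insert 33: h=5 -> slot 5
Insert 66: h=3 -> slot 3
Insert 88: h=4 -> slot 4

Table: [None, 36, None, 66, 88, 33, None]


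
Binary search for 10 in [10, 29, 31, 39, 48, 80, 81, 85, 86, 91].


Step 1: lo=0, hi=9, mid=4, val=48
Step 2: lo=0, hi=3, mid=1, val=29
Step 3: lo=0, hi=0, mid=0, val=10

Found at index 0


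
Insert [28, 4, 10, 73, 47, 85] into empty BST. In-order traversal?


Insert 28: root
Insert 4: L from 28
Insert 10: L from 28 -> R from 4
Insert 73: R from 28
Insert 47: R from 28 -> L from 73
Insert 85: R from 28 -> R from 73

In-order: [4, 10, 28, 47, 73, 85]


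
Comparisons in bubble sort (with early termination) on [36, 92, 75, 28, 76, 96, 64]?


Algorithm: bubble sort (with early termination)
Input: [36, 92, 75, 28, 76, 96, 64]
Sorted: [28, 36, 64, 75, 76, 92, 96]

20


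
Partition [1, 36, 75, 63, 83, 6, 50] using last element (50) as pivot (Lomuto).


Pivot: 50
  1 <= 50: advance i (no swap)
  36 <= 50: advance i (no swap)
  6 <= 50: swap -> [1, 36, 6, 63, 83, 75, 50]
Place pivot at 3: [1, 36, 6, 50, 83, 75, 63]

Partitioned: [1, 36, 6, 50, 83, 75, 63]


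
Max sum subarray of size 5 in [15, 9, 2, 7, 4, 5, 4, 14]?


[0:5]: 37
[1:6]: 27
[2:7]: 22
[3:8]: 34

Max: 37 at [0:5]


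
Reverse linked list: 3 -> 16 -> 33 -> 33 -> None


Step 1: curr=3, set curr.next=prev(None) | reversed so far: 3
Step 2: curr=16, set curr.next=prev(3) | reversed so far: 16 -> 3
Step 3: curr=33, set curr.next=prev(16) | reversed so far: 33 -> 16 -> 3
Step 4: curr=33, set curr.next=prev(33) | reversed so far: 33 -> 33 -> 16 -> 3

33 -> 33 -> 16 -> 3 -> None


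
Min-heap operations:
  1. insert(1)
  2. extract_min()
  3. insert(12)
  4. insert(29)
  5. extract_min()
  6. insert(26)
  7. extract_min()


insert(1) -> [1]
extract_min()->1, []
insert(12) -> [12]
insert(29) -> [12, 29]
extract_min()->12, [29]
insert(26) -> [26, 29]
extract_min()->26, [29]

Final heap: [29]


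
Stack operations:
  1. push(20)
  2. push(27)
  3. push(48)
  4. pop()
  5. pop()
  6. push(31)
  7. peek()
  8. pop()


push(20) -> [20]
push(27) -> [20, 27]
push(48) -> [20, 27, 48]
pop()->48, [20, 27]
pop()->27, [20]
push(31) -> [20, 31]
peek()->31
pop()->31, [20]

Final stack: [20]


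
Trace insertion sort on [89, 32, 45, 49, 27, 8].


Initial: [89, 32, 45, 49, 27, 8]
Insert 32: [32, 89, 45, 49, 27, 8]
Insert 45: [32, 45, 89, 49, 27, 8]
Insert 49: [32, 45, 49, 89, 27, 8]
Insert 27: [27, 32, 45, 49, 89, 8]
Insert 8: [8, 27, 32, 45, 49, 89]

Sorted: [8, 27, 32, 45, 49, 89]


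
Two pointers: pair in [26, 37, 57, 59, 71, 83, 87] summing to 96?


lo=0(26)+hi=6(87)=113
lo=0(26)+hi=5(83)=109
lo=0(26)+hi=4(71)=97
lo=0(26)+hi=3(59)=85
lo=1(37)+hi=3(59)=96

Yes: 37+59=96


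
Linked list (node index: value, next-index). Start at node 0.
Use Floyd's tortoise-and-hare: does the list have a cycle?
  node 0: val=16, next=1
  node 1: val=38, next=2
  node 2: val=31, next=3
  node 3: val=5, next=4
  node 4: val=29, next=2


Floyd's tortoise (slow, +1) and hare (fast, +2):
  init: slow=0, fast=0
  step 1: slow=1, fast=2
  step 2: slow=2, fast=4
  step 3: slow=3, fast=3
  slow == fast at node 3: cycle detected

Cycle: yes


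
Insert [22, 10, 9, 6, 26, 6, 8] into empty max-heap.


Insert 22: [22]
Insert 10: [22, 10]
Insert 9: [22, 10, 9]
Insert 6: [22, 10, 9, 6]
Insert 26: [26, 22, 9, 6, 10]
Insert 6: [26, 22, 9, 6, 10, 6]
Insert 8: [26, 22, 9, 6, 10, 6, 8]

Final heap: [26, 22, 9, 6, 10, 6, 8]


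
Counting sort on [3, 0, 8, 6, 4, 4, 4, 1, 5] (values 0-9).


Input: [3, 0, 8, 6, 4, 4, 4, 1, 5]
Counts: [1, 1, 0, 1, 3, 1, 1, 0, 1, 0]

Sorted: [0, 1, 3, 4, 4, 4, 5, 6, 8]


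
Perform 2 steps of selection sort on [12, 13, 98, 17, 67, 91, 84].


Initial: [12, 13, 98, 17, 67, 91, 84]
Step 1: min=12 at 0
  Swap: [12, 13, 98, 17, 67, 91, 84]
Step 2: min=13 at 1
  Swap: [12, 13, 98, 17, 67, 91, 84]

After 2 steps: [12, 13, 98, 17, 67, 91, 84]


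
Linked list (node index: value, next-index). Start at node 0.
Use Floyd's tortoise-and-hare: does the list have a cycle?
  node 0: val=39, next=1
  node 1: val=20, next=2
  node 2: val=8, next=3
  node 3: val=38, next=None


Floyd's tortoise (slow, +1) and hare (fast, +2):
  init: slow=0, fast=0
  step 1: slow=1, fast=2
  step 2: fast 2->3->None, no cycle

Cycle: no


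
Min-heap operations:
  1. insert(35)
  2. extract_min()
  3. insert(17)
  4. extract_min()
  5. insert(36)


insert(35) -> [35]
extract_min()->35, []
insert(17) -> [17]
extract_min()->17, []
insert(36) -> [36]

Final heap: [36]


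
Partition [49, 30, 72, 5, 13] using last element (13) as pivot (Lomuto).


Pivot: 13
  5 <= 13: swap -> [5, 30, 72, 49, 13]
Place pivot at 1: [5, 13, 72, 49, 30]

Partitioned: [5, 13, 72, 49, 30]


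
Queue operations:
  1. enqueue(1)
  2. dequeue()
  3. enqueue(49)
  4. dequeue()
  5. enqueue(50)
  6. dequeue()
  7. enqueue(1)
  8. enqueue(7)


enqueue(1) -> [1]
dequeue()->1, []
enqueue(49) -> [49]
dequeue()->49, []
enqueue(50) -> [50]
dequeue()->50, []
enqueue(1) -> [1]
enqueue(7) -> [1, 7]

Final queue: [1, 7]


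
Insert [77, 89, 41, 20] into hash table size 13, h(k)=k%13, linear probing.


Insert 77: h=12 -> slot 12
Insert 89: h=11 -> slot 11
Insert 41: h=2 -> slot 2
Insert 20: h=7 -> slot 7

Table: [None, None, 41, None, None, None, None, 20, None, None, None, 89, 77]


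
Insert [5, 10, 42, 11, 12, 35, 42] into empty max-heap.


Insert 5: [5]
Insert 10: [10, 5]
Insert 42: [42, 5, 10]
Insert 11: [42, 11, 10, 5]
Insert 12: [42, 12, 10, 5, 11]
Insert 35: [42, 12, 35, 5, 11, 10]
Insert 42: [42, 12, 42, 5, 11, 10, 35]

Final heap: [42, 12, 42, 5, 11, 10, 35]


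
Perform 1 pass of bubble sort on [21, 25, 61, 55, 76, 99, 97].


Initial: [21, 25, 61, 55, 76, 99, 97]
Pass 1: [21, 25, 55, 61, 76, 97, 99] (2 swaps)

After 1 pass: [21, 25, 55, 61, 76, 97, 99]


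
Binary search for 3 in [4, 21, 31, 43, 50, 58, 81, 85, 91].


Step 1: lo=0, hi=8, mid=4, val=50
Step 2: lo=0, hi=3, mid=1, val=21
Step 3: lo=0, hi=0, mid=0, val=4

Not found


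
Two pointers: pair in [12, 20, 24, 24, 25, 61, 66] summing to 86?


lo=0(12)+hi=6(66)=78
lo=1(20)+hi=6(66)=86

Yes: 20+66=86


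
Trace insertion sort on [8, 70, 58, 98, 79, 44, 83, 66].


Initial: [8, 70, 58, 98, 79, 44, 83, 66]
Insert 70: [8, 70, 58, 98, 79, 44, 83, 66]
Insert 58: [8, 58, 70, 98, 79, 44, 83, 66]
Insert 98: [8, 58, 70, 98, 79, 44, 83, 66]
Insert 79: [8, 58, 70, 79, 98, 44, 83, 66]
Insert 44: [8, 44, 58, 70, 79, 98, 83, 66]
Insert 83: [8, 44, 58, 70, 79, 83, 98, 66]
Insert 66: [8, 44, 58, 66, 70, 79, 83, 98]

Sorted: [8, 44, 58, 66, 70, 79, 83, 98]


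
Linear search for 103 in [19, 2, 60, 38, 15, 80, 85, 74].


i=0: 19!=103
i=1: 2!=103
i=2: 60!=103
i=3: 38!=103
i=4: 15!=103
i=5: 80!=103
i=6: 85!=103
i=7: 74!=103

Not found, 8 comps


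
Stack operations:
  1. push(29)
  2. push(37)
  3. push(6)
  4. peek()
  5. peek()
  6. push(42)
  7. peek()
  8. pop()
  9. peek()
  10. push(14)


push(29) -> [29]
push(37) -> [29, 37]
push(6) -> [29, 37, 6]
peek()->6
peek()->6
push(42) -> [29, 37, 6, 42]
peek()->42
pop()->42, [29, 37, 6]
peek()->6
push(14) -> [29, 37, 6, 14]

Final stack: [29, 37, 6, 14]


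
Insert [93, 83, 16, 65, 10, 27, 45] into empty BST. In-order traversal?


Insert 93: root
Insert 83: L from 93
Insert 16: L from 93 -> L from 83
Insert 65: L from 93 -> L from 83 -> R from 16
Insert 10: L from 93 -> L from 83 -> L from 16
Insert 27: L from 93 -> L from 83 -> R from 16 -> L from 65
Insert 45: L from 93 -> L from 83 -> R from 16 -> L from 65 -> R from 27

In-order: [10, 16, 27, 45, 65, 83, 93]


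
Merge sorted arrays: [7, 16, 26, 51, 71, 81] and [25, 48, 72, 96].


Take 7 from A
Take 16 from A
Take 25 from B
Take 26 from A
Take 48 from B
Take 51 from A
Take 71 from A
Take 72 from B
Take 81 from A

Merged: [7, 16, 25, 26, 48, 51, 71, 72, 81, 96]


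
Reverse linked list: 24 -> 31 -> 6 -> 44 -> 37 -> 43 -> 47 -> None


Step 1: curr=24, set curr.next=prev(None) | reversed so far: 24
Step 2: curr=31, set curr.next=prev(24) | reversed so far: 31 -> 24
Step 3: curr=6, set curr.next=prev(31) | reversed so far: 6 -> 31 -> 24
Step 4: curr=44, set curr.next=prev(6) | reversed so far: 44 -> 6 -> 31 -> 24
Step 5: curr=37, set curr.next=prev(44) | reversed so far: 37 -> 44 -> 6 -> 31 -> 24
Step 6: curr=43, set curr.next=prev(37) | reversed so far: 43 -> 37 -> 44 -> 6 -> 31 -> 24
Step 7: curr=47, set curr.next=prev(43) | reversed so far: 47 -> 43 -> 37 -> 44 -> 6 -> 31 -> 24

47 -> 43 -> 37 -> 44 -> 6 -> 31 -> 24 -> None


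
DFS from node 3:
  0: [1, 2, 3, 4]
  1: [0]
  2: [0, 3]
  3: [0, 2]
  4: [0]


Visit 3, push [2, 0]
Visit 0, push [4, 2, 1]
Visit 1, push []
Visit 2, push []
Visit 4, push []

DFS order: [3, 0, 1, 2, 4]


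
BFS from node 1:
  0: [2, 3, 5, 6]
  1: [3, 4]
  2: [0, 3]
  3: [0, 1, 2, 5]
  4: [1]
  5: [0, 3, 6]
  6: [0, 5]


Visit 1, enqueue [3, 4]
Visit 3, enqueue [0, 2, 5]
Visit 4, enqueue []
Visit 0, enqueue [6]
Visit 2, enqueue []
Visit 5, enqueue []
Visit 6, enqueue []

BFS order: [1, 3, 4, 0, 2, 5, 6]


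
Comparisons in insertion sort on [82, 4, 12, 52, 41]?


Algorithm: insertion sort
Input: [82, 4, 12, 52, 41]
Sorted: [4, 12, 41, 52, 82]

8


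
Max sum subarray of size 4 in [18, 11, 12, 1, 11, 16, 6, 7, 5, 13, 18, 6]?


[0:4]: 42
[1:5]: 35
[2:6]: 40
[3:7]: 34
[4:8]: 40
[5:9]: 34
[6:10]: 31
[7:11]: 43
[8:12]: 42

Max: 43 at [7:11]


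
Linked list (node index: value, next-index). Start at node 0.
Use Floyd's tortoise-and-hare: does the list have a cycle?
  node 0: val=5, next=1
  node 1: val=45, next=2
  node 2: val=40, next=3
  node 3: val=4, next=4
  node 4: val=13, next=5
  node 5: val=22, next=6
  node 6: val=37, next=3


Floyd's tortoise (slow, +1) and hare (fast, +2):
  init: slow=0, fast=0
  step 1: slow=1, fast=2
  step 2: slow=2, fast=4
  step 3: slow=3, fast=6
  step 4: slow=4, fast=4
  slow == fast at node 4: cycle detected

Cycle: yes


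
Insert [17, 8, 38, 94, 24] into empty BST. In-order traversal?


Insert 17: root
Insert 8: L from 17
Insert 38: R from 17
Insert 94: R from 17 -> R from 38
Insert 24: R from 17 -> L from 38

In-order: [8, 17, 24, 38, 94]


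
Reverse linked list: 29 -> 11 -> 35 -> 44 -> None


Step 1: curr=29, set curr.next=prev(None) | reversed so far: 29
Step 2: curr=11, set curr.next=prev(29) | reversed so far: 11 -> 29
Step 3: curr=35, set curr.next=prev(11) | reversed so far: 35 -> 11 -> 29
Step 4: curr=44, set curr.next=prev(35) | reversed so far: 44 -> 35 -> 11 -> 29

44 -> 35 -> 11 -> 29 -> None


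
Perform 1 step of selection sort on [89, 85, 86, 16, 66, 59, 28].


Initial: [89, 85, 86, 16, 66, 59, 28]
Step 1: min=16 at 3
  Swap: [16, 85, 86, 89, 66, 59, 28]

After 1 step: [16, 85, 86, 89, 66, 59, 28]


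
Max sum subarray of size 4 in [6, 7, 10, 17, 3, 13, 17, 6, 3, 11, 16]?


[0:4]: 40
[1:5]: 37
[2:6]: 43
[3:7]: 50
[4:8]: 39
[5:9]: 39
[6:10]: 37
[7:11]: 36

Max: 50 at [3:7]


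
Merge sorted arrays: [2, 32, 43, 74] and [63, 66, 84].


Take 2 from A
Take 32 from A
Take 43 from A
Take 63 from B
Take 66 from B
Take 74 from A

Merged: [2, 32, 43, 63, 66, 74, 84]


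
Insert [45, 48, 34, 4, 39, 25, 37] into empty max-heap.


Insert 45: [45]
Insert 48: [48, 45]
Insert 34: [48, 45, 34]
Insert 4: [48, 45, 34, 4]
Insert 39: [48, 45, 34, 4, 39]
Insert 25: [48, 45, 34, 4, 39, 25]
Insert 37: [48, 45, 37, 4, 39, 25, 34]

Final heap: [48, 45, 37, 4, 39, 25, 34]


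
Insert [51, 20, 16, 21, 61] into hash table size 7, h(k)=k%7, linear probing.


Insert 51: h=2 -> slot 2
Insert 20: h=6 -> slot 6
Insert 16: h=2, 1 probes -> slot 3
Insert 21: h=0 -> slot 0
Insert 61: h=5 -> slot 5

Table: [21, None, 51, 16, None, 61, 20]


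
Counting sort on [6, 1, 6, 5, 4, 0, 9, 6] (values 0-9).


Input: [6, 1, 6, 5, 4, 0, 9, 6]
Counts: [1, 1, 0, 0, 1, 1, 3, 0, 0, 1]

Sorted: [0, 1, 4, 5, 6, 6, 6, 9]


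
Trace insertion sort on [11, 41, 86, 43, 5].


Initial: [11, 41, 86, 43, 5]
Insert 41: [11, 41, 86, 43, 5]
Insert 86: [11, 41, 86, 43, 5]
Insert 43: [11, 41, 43, 86, 5]
Insert 5: [5, 11, 41, 43, 86]

Sorted: [5, 11, 41, 43, 86]


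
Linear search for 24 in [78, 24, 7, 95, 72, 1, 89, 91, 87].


i=0: 78!=24
i=1: 24==24 found!

Found at 1, 2 comps


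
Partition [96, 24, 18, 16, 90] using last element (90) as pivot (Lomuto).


Pivot: 90
  24 <= 90: swap -> [24, 96, 18, 16, 90]
  18 <= 90: swap -> [24, 18, 96, 16, 90]
  16 <= 90: swap -> [24, 18, 16, 96, 90]
Place pivot at 3: [24, 18, 16, 90, 96]

Partitioned: [24, 18, 16, 90, 96]


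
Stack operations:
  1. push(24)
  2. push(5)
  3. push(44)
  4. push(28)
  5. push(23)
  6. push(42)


push(24) -> [24]
push(5) -> [24, 5]
push(44) -> [24, 5, 44]
push(28) -> [24, 5, 44, 28]
push(23) -> [24, 5, 44, 28, 23]
push(42) -> [24, 5, 44, 28, 23, 42]

Final stack: [24, 5, 44, 28, 23, 42]


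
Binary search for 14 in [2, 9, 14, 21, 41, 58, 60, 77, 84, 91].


Step 1: lo=0, hi=9, mid=4, val=41
Step 2: lo=0, hi=3, mid=1, val=9
Step 3: lo=2, hi=3, mid=2, val=14

Found at index 2


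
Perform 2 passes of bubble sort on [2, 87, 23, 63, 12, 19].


Initial: [2, 87, 23, 63, 12, 19]
Pass 1: [2, 23, 63, 12, 19, 87] (4 swaps)
Pass 2: [2, 23, 12, 19, 63, 87] (2 swaps)

After 2 passes: [2, 23, 12, 19, 63, 87]


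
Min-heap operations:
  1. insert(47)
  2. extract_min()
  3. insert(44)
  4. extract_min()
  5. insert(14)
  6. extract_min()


insert(47) -> [47]
extract_min()->47, []
insert(44) -> [44]
extract_min()->44, []
insert(14) -> [14]
extract_min()->14, []

Final heap: []


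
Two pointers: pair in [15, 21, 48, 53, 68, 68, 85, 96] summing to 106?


lo=0(15)+hi=7(96)=111
lo=0(15)+hi=6(85)=100
lo=1(21)+hi=6(85)=106

Yes: 21+85=106


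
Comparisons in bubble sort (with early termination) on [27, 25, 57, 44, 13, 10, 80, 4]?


Algorithm: bubble sort (with early termination)
Input: [27, 25, 57, 44, 13, 10, 80, 4]
Sorted: [4, 10, 13, 25, 27, 44, 57, 80]

28


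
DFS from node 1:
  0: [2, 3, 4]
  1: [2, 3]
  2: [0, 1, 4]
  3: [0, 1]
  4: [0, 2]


Visit 1, push [3, 2]
Visit 2, push [4, 0]
Visit 0, push [4, 3]
Visit 3, push []
Visit 4, push []

DFS order: [1, 2, 0, 3, 4]


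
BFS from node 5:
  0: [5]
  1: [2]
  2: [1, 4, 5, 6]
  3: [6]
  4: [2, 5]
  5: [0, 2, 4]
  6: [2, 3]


Visit 5, enqueue [0, 2, 4]
Visit 0, enqueue []
Visit 2, enqueue [1, 6]
Visit 4, enqueue []
Visit 1, enqueue []
Visit 6, enqueue [3]
Visit 3, enqueue []

BFS order: [5, 0, 2, 4, 1, 6, 3]


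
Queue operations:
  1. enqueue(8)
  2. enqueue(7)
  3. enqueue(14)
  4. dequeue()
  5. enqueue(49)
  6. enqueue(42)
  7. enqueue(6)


enqueue(8) -> [8]
enqueue(7) -> [8, 7]
enqueue(14) -> [8, 7, 14]
dequeue()->8, [7, 14]
enqueue(49) -> [7, 14, 49]
enqueue(42) -> [7, 14, 49, 42]
enqueue(6) -> [7, 14, 49, 42, 6]

Final queue: [7, 14, 49, 42, 6]


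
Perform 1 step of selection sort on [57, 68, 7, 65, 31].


Initial: [57, 68, 7, 65, 31]
Step 1: min=7 at 2
  Swap: [7, 68, 57, 65, 31]

After 1 step: [7, 68, 57, 65, 31]


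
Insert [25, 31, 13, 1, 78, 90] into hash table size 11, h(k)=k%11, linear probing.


Insert 25: h=3 -> slot 3
Insert 31: h=9 -> slot 9
Insert 13: h=2 -> slot 2
Insert 1: h=1 -> slot 1
Insert 78: h=1, 3 probes -> slot 4
Insert 90: h=2, 3 probes -> slot 5

Table: [None, 1, 13, 25, 78, 90, None, None, None, 31, None]


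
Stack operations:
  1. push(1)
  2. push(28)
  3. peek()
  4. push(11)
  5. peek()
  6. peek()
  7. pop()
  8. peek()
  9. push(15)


push(1) -> [1]
push(28) -> [1, 28]
peek()->28
push(11) -> [1, 28, 11]
peek()->11
peek()->11
pop()->11, [1, 28]
peek()->28
push(15) -> [1, 28, 15]

Final stack: [1, 28, 15]


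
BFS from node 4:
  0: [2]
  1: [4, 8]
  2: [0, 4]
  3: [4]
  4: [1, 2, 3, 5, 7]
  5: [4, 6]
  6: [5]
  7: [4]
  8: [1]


Visit 4, enqueue [1, 2, 3, 5, 7]
Visit 1, enqueue [8]
Visit 2, enqueue [0]
Visit 3, enqueue []
Visit 5, enqueue [6]
Visit 7, enqueue []
Visit 8, enqueue []
Visit 0, enqueue []
Visit 6, enqueue []

BFS order: [4, 1, 2, 3, 5, 7, 8, 0, 6]


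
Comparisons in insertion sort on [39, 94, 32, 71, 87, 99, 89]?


Algorithm: insertion sort
Input: [39, 94, 32, 71, 87, 99, 89]
Sorted: [32, 39, 71, 87, 89, 94, 99]

11


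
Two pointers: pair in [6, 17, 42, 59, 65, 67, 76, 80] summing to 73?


lo=0(6)+hi=7(80)=86
lo=0(6)+hi=6(76)=82
lo=0(6)+hi=5(67)=73

Yes: 6+67=73


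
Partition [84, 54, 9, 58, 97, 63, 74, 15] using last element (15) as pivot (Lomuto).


Pivot: 15
  9 <= 15: swap -> [9, 54, 84, 58, 97, 63, 74, 15]
Place pivot at 1: [9, 15, 84, 58, 97, 63, 74, 54]

Partitioned: [9, 15, 84, 58, 97, 63, 74, 54]


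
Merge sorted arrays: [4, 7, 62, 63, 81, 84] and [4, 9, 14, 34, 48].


Take 4 from A
Take 4 from B
Take 7 from A
Take 9 from B
Take 14 from B
Take 34 from B
Take 48 from B

Merged: [4, 4, 7, 9, 14, 34, 48, 62, 63, 81, 84]


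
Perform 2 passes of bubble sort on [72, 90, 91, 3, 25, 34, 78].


Initial: [72, 90, 91, 3, 25, 34, 78]
Pass 1: [72, 90, 3, 25, 34, 78, 91] (4 swaps)
Pass 2: [72, 3, 25, 34, 78, 90, 91] (4 swaps)

After 2 passes: [72, 3, 25, 34, 78, 90, 91]


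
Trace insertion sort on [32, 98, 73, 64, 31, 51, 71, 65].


Initial: [32, 98, 73, 64, 31, 51, 71, 65]
Insert 98: [32, 98, 73, 64, 31, 51, 71, 65]
Insert 73: [32, 73, 98, 64, 31, 51, 71, 65]
Insert 64: [32, 64, 73, 98, 31, 51, 71, 65]
Insert 31: [31, 32, 64, 73, 98, 51, 71, 65]
Insert 51: [31, 32, 51, 64, 73, 98, 71, 65]
Insert 71: [31, 32, 51, 64, 71, 73, 98, 65]
Insert 65: [31, 32, 51, 64, 65, 71, 73, 98]

Sorted: [31, 32, 51, 64, 65, 71, 73, 98]


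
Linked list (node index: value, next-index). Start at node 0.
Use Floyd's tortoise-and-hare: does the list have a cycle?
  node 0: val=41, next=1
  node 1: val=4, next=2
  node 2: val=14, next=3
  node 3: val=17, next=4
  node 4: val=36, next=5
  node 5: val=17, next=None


Floyd's tortoise (slow, +1) and hare (fast, +2):
  init: slow=0, fast=0
  step 1: slow=1, fast=2
  step 2: slow=2, fast=4
  step 3: fast 4->5->None, no cycle

Cycle: no


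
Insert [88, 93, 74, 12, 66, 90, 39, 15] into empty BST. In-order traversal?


Insert 88: root
Insert 93: R from 88
Insert 74: L from 88
Insert 12: L from 88 -> L from 74
Insert 66: L from 88 -> L from 74 -> R from 12
Insert 90: R from 88 -> L from 93
Insert 39: L from 88 -> L from 74 -> R from 12 -> L from 66
Insert 15: L from 88 -> L from 74 -> R from 12 -> L from 66 -> L from 39

In-order: [12, 15, 39, 66, 74, 88, 90, 93]


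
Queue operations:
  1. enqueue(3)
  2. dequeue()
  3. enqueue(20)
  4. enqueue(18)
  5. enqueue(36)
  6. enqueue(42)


enqueue(3) -> [3]
dequeue()->3, []
enqueue(20) -> [20]
enqueue(18) -> [20, 18]
enqueue(36) -> [20, 18, 36]
enqueue(42) -> [20, 18, 36, 42]

Final queue: [20, 18, 36, 42]


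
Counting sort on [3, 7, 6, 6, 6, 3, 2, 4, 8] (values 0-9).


Input: [3, 7, 6, 6, 6, 3, 2, 4, 8]
Counts: [0, 0, 1, 2, 1, 0, 3, 1, 1, 0]

Sorted: [2, 3, 3, 4, 6, 6, 6, 7, 8]


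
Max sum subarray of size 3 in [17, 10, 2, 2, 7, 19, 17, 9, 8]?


[0:3]: 29
[1:4]: 14
[2:5]: 11
[3:6]: 28
[4:7]: 43
[5:8]: 45
[6:9]: 34

Max: 45 at [5:8]


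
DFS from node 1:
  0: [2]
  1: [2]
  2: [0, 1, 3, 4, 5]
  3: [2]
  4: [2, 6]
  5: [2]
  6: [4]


Visit 1, push [2]
Visit 2, push [5, 4, 3, 0]
Visit 0, push []
Visit 3, push []
Visit 4, push [6]
Visit 6, push []
Visit 5, push []

DFS order: [1, 2, 0, 3, 4, 6, 5]


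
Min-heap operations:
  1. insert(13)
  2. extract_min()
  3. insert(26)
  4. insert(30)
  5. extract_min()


insert(13) -> [13]
extract_min()->13, []
insert(26) -> [26]
insert(30) -> [26, 30]
extract_min()->26, [30]

Final heap: [30]


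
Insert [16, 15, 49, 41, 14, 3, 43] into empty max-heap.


Insert 16: [16]
Insert 15: [16, 15]
Insert 49: [49, 15, 16]
Insert 41: [49, 41, 16, 15]
Insert 14: [49, 41, 16, 15, 14]
Insert 3: [49, 41, 16, 15, 14, 3]
Insert 43: [49, 41, 43, 15, 14, 3, 16]

Final heap: [49, 41, 43, 15, 14, 3, 16]


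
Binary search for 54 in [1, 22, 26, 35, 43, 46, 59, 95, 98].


Step 1: lo=0, hi=8, mid=4, val=43
Step 2: lo=5, hi=8, mid=6, val=59
Step 3: lo=5, hi=5, mid=5, val=46

Not found


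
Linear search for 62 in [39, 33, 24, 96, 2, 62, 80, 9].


i=0: 39!=62
i=1: 33!=62
i=2: 24!=62
i=3: 96!=62
i=4: 2!=62
i=5: 62==62 found!

Found at 5, 6 comps


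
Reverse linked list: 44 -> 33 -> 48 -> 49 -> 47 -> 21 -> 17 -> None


Step 1: curr=44, set curr.next=prev(None) | reversed so far: 44
Step 2: curr=33, set curr.next=prev(44) | reversed so far: 33 -> 44
Step 3: curr=48, set curr.next=prev(33) | reversed so far: 48 -> 33 -> 44
Step 4: curr=49, set curr.next=prev(48) | reversed so far: 49 -> 48 -> 33 -> 44
Step 5: curr=47, set curr.next=prev(49) | reversed so far: 47 -> 49 -> 48 -> 33 -> 44
Step 6: curr=21, set curr.next=prev(47) | reversed so far: 21 -> 47 -> 49 -> 48 -> 33 -> 44
Step 7: curr=17, set curr.next=prev(21) | reversed so far: 17 -> 21 -> 47 -> 49 -> 48 -> 33 -> 44

17 -> 21 -> 47 -> 49 -> 48 -> 33 -> 44 -> None


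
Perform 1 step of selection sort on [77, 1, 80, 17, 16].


Initial: [77, 1, 80, 17, 16]
Step 1: min=1 at 1
  Swap: [1, 77, 80, 17, 16]

After 1 step: [1, 77, 80, 17, 16]


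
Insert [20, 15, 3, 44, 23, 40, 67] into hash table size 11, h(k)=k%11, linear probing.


Insert 20: h=9 -> slot 9
Insert 15: h=4 -> slot 4
Insert 3: h=3 -> slot 3
Insert 44: h=0 -> slot 0
Insert 23: h=1 -> slot 1
Insert 40: h=7 -> slot 7
Insert 67: h=1, 1 probes -> slot 2

Table: [44, 23, 67, 3, 15, None, None, 40, None, 20, None]


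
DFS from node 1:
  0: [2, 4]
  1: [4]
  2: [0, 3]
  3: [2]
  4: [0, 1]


Visit 1, push [4]
Visit 4, push [0]
Visit 0, push [2]
Visit 2, push [3]
Visit 3, push []

DFS order: [1, 4, 0, 2, 3]


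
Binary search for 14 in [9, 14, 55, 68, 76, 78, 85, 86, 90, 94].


Step 1: lo=0, hi=9, mid=4, val=76
Step 2: lo=0, hi=3, mid=1, val=14

Found at index 1


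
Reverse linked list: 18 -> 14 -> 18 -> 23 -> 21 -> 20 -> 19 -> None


Step 1: curr=18, set curr.next=prev(None) | reversed so far: 18
Step 2: curr=14, set curr.next=prev(18) | reversed so far: 14 -> 18
Step 3: curr=18, set curr.next=prev(14) | reversed so far: 18 -> 14 -> 18
Step 4: curr=23, set curr.next=prev(18) | reversed so far: 23 -> 18 -> 14 -> 18
Step 5: curr=21, set curr.next=prev(23) | reversed so far: 21 -> 23 -> 18 -> 14 -> 18
Step 6: curr=20, set curr.next=prev(21) | reversed so far: 20 -> 21 -> 23 -> 18 -> 14 -> 18
Step 7: curr=19, set curr.next=prev(20) | reversed so far: 19 -> 20 -> 21 -> 23 -> 18 -> 14 -> 18

19 -> 20 -> 21 -> 23 -> 18 -> 14 -> 18 -> None


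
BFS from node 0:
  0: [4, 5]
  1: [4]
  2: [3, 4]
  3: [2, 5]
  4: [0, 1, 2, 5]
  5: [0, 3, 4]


Visit 0, enqueue [4, 5]
Visit 4, enqueue [1, 2]
Visit 5, enqueue [3]
Visit 1, enqueue []
Visit 2, enqueue []
Visit 3, enqueue []

BFS order: [0, 4, 5, 1, 2, 3]


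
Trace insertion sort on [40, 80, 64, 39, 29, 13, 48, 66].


Initial: [40, 80, 64, 39, 29, 13, 48, 66]
Insert 80: [40, 80, 64, 39, 29, 13, 48, 66]
Insert 64: [40, 64, 80, 39, 29, 13, 48, 66]
Insert 39: [39, 40, 64, 80, 29, 13, 48, 66]
Insert 29: [29, 39, 40, 64, 80, 13, 48, 66]
Insert 13: [13, 29, 39, 40, 64, 80, 48, 66]
Insert 48: [13, 29, 39, 40, 48, 64, 80, 66]
Insert 66: [13, 29, 39, 40, 48, 64, 66, 80]

Sorted: [13, 29, 39, 40, 48, 64, 66, 80]


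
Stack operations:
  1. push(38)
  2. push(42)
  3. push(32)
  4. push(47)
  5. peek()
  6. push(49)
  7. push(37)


push(38) -> [38]
push(42) -> [38, 42]
push(32) -> [38, 42, 32]
push(47) -> [38, 42, 32, 47]
peek()->47
push(49) -> [38, 42, 32, 47, 49]
push(37) -> [38, 42, 32, 47, 49, 37]

Final stack: [38, 42, 32, 47, 49, 37]


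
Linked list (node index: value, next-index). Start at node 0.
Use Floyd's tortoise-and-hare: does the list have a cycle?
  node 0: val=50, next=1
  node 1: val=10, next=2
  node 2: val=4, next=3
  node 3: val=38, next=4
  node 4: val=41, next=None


Floyd's tortoise (slow, +1) and hare (fast, +2):
  init: slow=0, fast=0
  step 1: slow=1, fast=2
  step 2: slow=2, fast=4
  step 3: fast -> None, no cycle

Cycle: no


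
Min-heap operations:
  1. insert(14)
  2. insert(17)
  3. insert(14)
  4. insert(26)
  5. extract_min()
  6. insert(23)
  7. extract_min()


insert(14) -> [14]
insert(17) -> [14, 17]
insert(14) -> [14, 17, 14]
insert(26) -> [14, 17, 14, 26]
extract_min()->14, [14, 17, 26]
insert(23) -> [14, 17, 26, 23]
extract_min()->14, [17, 23, 26]

Final heap: [17, 23, 26]


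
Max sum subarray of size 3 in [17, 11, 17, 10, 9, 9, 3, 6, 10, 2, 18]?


[0:3]: 45
[1:4]: 38
[2:5]: 36
[3:6]: 28
[4:7]: 21
[5:8]: 18
[6:9]: 19
[7:10]: 18
[8:11]: 30

Max: 45 at [0:3]


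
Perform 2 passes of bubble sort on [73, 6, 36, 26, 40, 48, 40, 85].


Initial: [73, 6, 36, 26, 40, 48, 40, 85]
Pass 1: [6, 36, 26, 40, 48, 40, 73, 85] (6 swaps)
Pass 2: [6, 26, 36, 40, 40, 48, 73, 85] (2 swaps)

After 2 passes: [6, 26, 36, 40, 40, 48, 73, 85]


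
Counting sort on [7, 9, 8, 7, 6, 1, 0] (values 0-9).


Input: [7, 9, 8, 7, 6, 1, 0]
Counts: [1, 1, 0, 0, 0, 0, 1, 2, 1, 1]

Sorted: [0, 1, 6, 7, 7, 8, 9]


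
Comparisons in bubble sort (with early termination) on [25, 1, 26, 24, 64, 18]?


Algorithm: bubble sort (with early termination)
Input: [25, 1, 26, 24, 64, 18]
Sorted: [1, 18, 24, 25, 26, 64]

15


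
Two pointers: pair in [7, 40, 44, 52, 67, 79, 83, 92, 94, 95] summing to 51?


lo=0(7)+hi=9(95)=102
lo=0(7)+hi=8(94)=101
lo=0(7)+hi=7(92)=99
lo=0(7)+hi=6(83)=90
lo=0(7)+hi=5(79)=86
lo=0(7)+hi=4(67)=74
lo=0(7)+hi=3(52)=59
lo=0(7)+hi=2(44)=51

Yes: 7+44=51


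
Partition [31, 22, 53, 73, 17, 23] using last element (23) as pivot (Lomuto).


Pivot: 23
  22 <= 23: swap -> [22, 31, 53, 73, 17, 23]
  17 <= 23: swap -> [22, 17, 53, 73, 31, 23]
Place pivot at 2: [22, 17, 23, 73, 31, 53]

Partitioned: [22, 17, 23, 73, 31, 53]


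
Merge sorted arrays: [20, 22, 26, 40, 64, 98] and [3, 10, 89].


Take 3 from B
Take 10 from B
Take 20 from A
Take 22 from A
Take 26 from A
Take 40 from A
Take 64 from A
Take 89 from B

Merged: [3, 10, 20, 22, 26, 40, 64, 89, 98]


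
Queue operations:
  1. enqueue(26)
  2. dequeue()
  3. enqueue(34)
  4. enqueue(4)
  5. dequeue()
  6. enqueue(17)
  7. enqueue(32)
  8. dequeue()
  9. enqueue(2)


enqueue(26) -> [26]
dequeue()->26, []
enqueue(34) -> [34]
enqueue(4) -> [34, 4]
dequeue()->34, [4]
enqueue(17) -> [4, 17]
enqueue(32) -> [4, 17, 32]
dequeue()->4, [17, 32]
enqueue(2) -> [17, 32, 2]

Final queue: [17, 32, 2]


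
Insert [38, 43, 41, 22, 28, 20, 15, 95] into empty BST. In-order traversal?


Insert 38: root
Insert 43: R from 38
Insert 41: R from 38 -> L from 43
Insert 22: L from 38
Insert 28: L from 38 -> R from 22
Insert 20: L from 38 -> L from 22
Insert 15: L from 38 -> L from 22 -> L from 20
Insert 95: R from 38 -> R from 43

In-order: [15, 20, 22, 28, 38, 41, 43, 95]


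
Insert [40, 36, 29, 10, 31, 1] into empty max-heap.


Insert 40: [40]
Insert 36: [40, 36]
Insert 29: [40, 36, 29]
Insert 10: [40, 36, 29, 10]
Insert 31: [40, 36, 29, 10, 31]
Insert 1: [40, 36, 29, 10, 31, 1]

Final heap: [40, 36, 29, 10, 31, 1]


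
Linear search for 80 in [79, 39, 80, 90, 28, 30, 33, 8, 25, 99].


i=0: 79!=80
i=1: 39!=80
i=2: 80==80 found!

Found at 2, 3 comps


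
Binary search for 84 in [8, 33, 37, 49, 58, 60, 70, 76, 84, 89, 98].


Step 1: lo=0, hi=10, mid=5, val=60
Step 2: lo=6, hi=10, mid=8, val=84

Found at index 8


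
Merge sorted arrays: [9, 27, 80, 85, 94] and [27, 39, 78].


Take 9 from A
Take 27 from A
Take 27 from B
Take 39 from B
Take 78 from B

Merged: [9, 27, 27, 39, 78, 80, 85, 94]


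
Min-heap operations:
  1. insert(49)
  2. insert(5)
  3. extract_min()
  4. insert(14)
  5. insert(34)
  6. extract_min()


insert(49) -> [49]
insert(5) -> [5, 49]
extract_min()->5, [49]
insert(14) -> [14, 49]
insert(34) -> [14, 49, 34]
extract_min()->14, [34, 49]

Final heap: [34, 49]


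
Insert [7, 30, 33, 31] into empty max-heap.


Insert 7: [7]
Insert 30: [30, 7]
Insert 33: [33, 7, 30]
Insert 31: [33, 31, 30, 7]

Final heap: [33, 31, 30, 7]


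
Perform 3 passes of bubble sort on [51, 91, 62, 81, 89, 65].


Initial: [51, 91, 62, 81, 89, 65]
Pass 1: [51, 62, 81, 89, 65, 91] (4 swaps)
Pass 2: [51, 62, 81, 65, 89, 91] (1 swaps)
Pass 3: [51, 62, 65, 81, 89, 91] (1 swaps)

After 3 passes: [51, 62, 65, 81, 89, 91]


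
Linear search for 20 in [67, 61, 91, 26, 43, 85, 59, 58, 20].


i=0: 67!=20
i=1: 61!=20
i=2: 91!=20
i=3: 26!=20
i=4: 43!=20
i=5: 85!=20
i=6: 59!=20
i=7: 58!=20
i=8: 20==20 found!

Found at 8, 9 comps


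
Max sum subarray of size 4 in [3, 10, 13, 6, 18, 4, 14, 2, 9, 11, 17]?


[0:4]: 32
[1:5]: 47
[2:6]: 41
[3:7]: 42
[4:8]: 38
[5:9]: 29
[6:10]: 36
[7:11]: 39

Max: 47 at [1:5]


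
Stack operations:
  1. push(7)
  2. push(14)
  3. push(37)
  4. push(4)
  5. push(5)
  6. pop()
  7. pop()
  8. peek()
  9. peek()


push(7) -> [7]
push(14) -> [7, 14]
push(37) -> [7, 14, 37]
push(4) -> [7, 14, 37, 4]
push(5) -> [7, 14, 37, 4, 5]
pop()->5, [7, 14, 37, 4]
pop()->4, [7, 14, 37]
peek()->37
peek()->37

Final stack: [7, 14, 37]


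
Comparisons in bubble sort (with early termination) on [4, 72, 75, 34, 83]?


Algorithm: bubble sort (with early termination)
Input: [4, 72, 75, 34, 83]
Sorted: [4, 34, 72, 75, 83]

9


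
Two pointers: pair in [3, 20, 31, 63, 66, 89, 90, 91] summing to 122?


lo=0(3)+hi=7(91)=94
lo=1(20)+hi=7(91)=111
lo=2(31)+hi=7(91)=122

Yes: 31+91=122


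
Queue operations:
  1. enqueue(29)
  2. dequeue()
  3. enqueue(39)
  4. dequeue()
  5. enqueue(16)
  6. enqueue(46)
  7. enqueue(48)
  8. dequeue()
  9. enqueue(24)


enqueue(29) -> [29]
dequeue()->29, []
enqueue(39) -> [39]
dequeue()->39, []
enqueue(16) -> [16]
enqueue(46) -> [16, 46]
enqueue(48) -> [16, 46, 48]
dequeue()->16, [46, 48]
enqueue(24) -> [46, 48, 24]

Final queue: [46, 48, 24]


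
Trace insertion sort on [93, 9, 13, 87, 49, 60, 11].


Initial: [93, 9, 13, 87, 49, 60, 11]
Insert 9: [9, 93, 13, 87, 49, 60, 11]
Insert 13: [9, 13, 93, 87, 49, 60, 11]
Insert 87: [9, 13, 87, 93, 49, 60, 11]
Insert 49: [9, 13, 49, 87, 93, 60, 11]
Insert 60: [9, 13, 49, 60, 87, 93, 11]
Insert 11: [9, 11, 13, 49, 60, 87, 93]

Sorted: [9, 11, 13, 49, 60, 87, 93]


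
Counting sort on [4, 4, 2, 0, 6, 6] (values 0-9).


Input: [4, 4, 2, 0, 6, 6]
Counts: [1, 0, 1, 0, 2, 0, 2, 0, 0, 0]

Sorted: [0, 2, 4, 4, 6, 6]


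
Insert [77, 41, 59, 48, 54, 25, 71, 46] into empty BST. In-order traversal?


Insert 77: root
Insert 41: L from 77
Insert 59: L from 77 -> R from 41
Insert 48: L from 77 -> R from 41 -> L from 59
Insert 54: L from 77 -> R from 41 -> L from 59 -> R from 48
Insert 25: L from 77 -> L from 41
Insert 71: L from 77 -> R from 41 -> R from 59
Insert 46: L from 77 -> R from 41 -> L from 59 -> L from 48

In-order: [25, 41, 46, 48, 54, 59, 71, 77]


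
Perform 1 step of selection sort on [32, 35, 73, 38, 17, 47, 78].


Initial: [32, 35, 73, 38, 17, 47, 78]
Step 1: min=17 at 4
  Swap: [17, 35, 73, 38, 32, 47, 78]

After 1 step: [17, 35, 73, 38, 32, 47, 78]


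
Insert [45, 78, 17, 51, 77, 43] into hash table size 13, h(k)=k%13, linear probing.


Insert 45: h=6 -> slot 6
Insert 78: h=0 -> slot 0
Insert 17: h=4 -> slot 4
Insert 51: h=12 -> slot 12
Insert 77: h=12, 2 probes -> slot 1
Insert 43: h=4, 1 probes -> slot 5

Table: [78, 77, None, None, 17, 43, 45, None, None, None, None, None, 51]


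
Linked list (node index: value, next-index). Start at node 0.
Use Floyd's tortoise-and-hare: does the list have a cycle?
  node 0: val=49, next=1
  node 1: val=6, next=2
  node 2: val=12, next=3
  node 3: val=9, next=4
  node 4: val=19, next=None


Floyd's tortoise (slow, +1) and hare (fast, +2):
  init: slow=0, fast=0
  step 1: slow=1, fast=2
  step 2: slow=2, fast=4
  step 3: fast -> None, no cycle

Cycle: no


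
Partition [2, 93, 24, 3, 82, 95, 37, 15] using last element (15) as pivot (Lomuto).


Pivot: 15
  2 <= 15: advance i (no swap)
  3 <= 15: swap -> [2, 3, 24, 93, 82, 95, 37, 15]
Place pivot at 2: [2, 3, 15, 93, 82, 95, 37, 24]

Partitioned: [2, 3, 15, 93, 82, 95, 37, 24]


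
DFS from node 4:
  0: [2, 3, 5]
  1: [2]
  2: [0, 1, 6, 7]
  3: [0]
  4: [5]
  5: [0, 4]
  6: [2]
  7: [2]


Visit 4, push [5]
Visit 5, push [0]
Visit 0, push [3, 2]
Visit 2, push [7, 6, 1]
Visit 1, push []
Visit 6, push []
Visit 7, push []
Visit 3, push []

DFS order: [4, 5, 0, 2, 1, 6, 7, 3]


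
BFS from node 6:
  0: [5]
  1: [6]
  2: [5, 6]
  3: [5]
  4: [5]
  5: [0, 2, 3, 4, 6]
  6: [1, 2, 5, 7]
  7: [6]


Visit 6, enqueue [1, 2, 5, 7]
Visit 1, enqueue []
Visit 2, enqueue []
Visit 5, enqueue [0, 3, 4]
Visit 7, enqueue []
Visit 0, enqueue []
Visit 3, enqueue []
Visit 4, enqueue []

BFS order: [6, 1, 2, 5, 7, 0, 3, 4]


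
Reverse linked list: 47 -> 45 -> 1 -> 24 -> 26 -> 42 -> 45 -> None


Step 1: curr=47, set curr.next=prev(None) | reversed so far: 47
Step 2: curr=45, set curr.next=prev(47) | reversed so far: 45 -> 47
Step 3: curr=1, set curr.next=prev(45) | reversed so far: 1 -> 45 -> 47
Step 4: curr=24, set curr.next=prev(1) | reversed so far: 24 -> 1 -> 45 -> 47
Step 5: curr=26, set curr.next=prev(24) | reversed so far: 26 -> 24 -> 1 -> 45 -> 47
Step 6: curr=42, set curr.next=prev(26) | reversed so far: 42 -> 26 -> 24 -> 1 -> 45 -> 47
Step 7: curr=45, set curr.next=prev(42) | reversed so far: 45 -> 42 -> 26 -> 24 -> 1 -> 45 -> 47

45 -> 42 -> 26 -> 24 -> 1 -> 45 -> 47 -> None


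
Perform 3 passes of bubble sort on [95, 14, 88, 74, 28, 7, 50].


Initial: [95, 14, 88, 74, 28, 7, 50]
Pass 1: [14, 88, 74, 28, 7, 50, 95] (6 swaps)
Pass 2: [14, 74, 28, 7, 50, 88, 95] (4 swaps)
Pass 3: [14, 28, 7, 50, 74, 88, 95] (3 swaps)

After 3 passes: [14, 28, 7, 50, 74, 88, 95]


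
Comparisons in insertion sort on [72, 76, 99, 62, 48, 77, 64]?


Algorithm: insertion sort
Input: [72, 76, 99, 62, 48, 77, 64]
Sorted: [48, 62, 64, 72, 76, 77, 99]

16


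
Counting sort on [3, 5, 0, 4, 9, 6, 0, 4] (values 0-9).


Input: [3, 5, 0, 4, 9, 6, 0, 4]
Counts: [2, 0, 0, 1, 2, 1, 1, 0, 0, 1]

Sorted: [0, 0, 3, 4, 4, 5, 6, 9]


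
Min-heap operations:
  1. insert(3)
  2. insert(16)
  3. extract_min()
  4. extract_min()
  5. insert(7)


insert(3) -> [3]
insert(16) -> [3, 16]
extract_min()->3, [16]
extract_min()->16, []
insert(7) -> [7]

Final heap: [7]


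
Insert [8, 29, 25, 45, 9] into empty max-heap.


Insert 8: [8]
Insert 29: [29, 8]
Insert 25: [29, 8, 25]
Insert 45: [45, 29, 25, 8]
Insert 9: [45, 29, 25, 8, 9]

Final heap: [45, 29, 25, 8, 9]


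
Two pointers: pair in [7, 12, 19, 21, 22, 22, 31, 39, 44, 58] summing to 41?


lo=0(7)+hi=9(58)=65
lo=0(7)+hi=8(44)=51
lo=0(7)+hi=7(39)=46
lo=0(7)+hi=6(31)=38
lo=1(12)+hi=6(31)=43
lo=1(12)+hi=5(22)=34
lo=2(19)+hi=5(22)=41

Yes: 19+22=41


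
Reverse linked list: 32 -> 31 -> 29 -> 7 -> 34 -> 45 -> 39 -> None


Step 1: curr=32, set curr.next=prev(None) | reversed so far: 32
Step 2: curr=31, set curr.next=prev(32) | reversed so far: 31 -> 32
Step 3: curr=29, set curr.next=prev(31) | reversed so far: 29 -> 31 -> 32
Step 4: curr=7, set curr.next=prev(29) | reversed so far: 7 -> 29 -> 31 -> 32
Step 5: curr=34, set curr.next=prev(7) | reversed so far: 34 -> 7 -> 29 -> 31 -> 32
Step 6: curr=45, set curr.next=prev(34) | reversed so far: 45 -> 34 -> 7 -> 29 -> 31 -> 32
Step 7: curr=39, set curr.next=prev(45) | reversed so far: 39 -> 45 -> 34 -> 7 -> 29 -> 31 -> 32

39 -> 45 -> 34 -> 7 -> 29 -> 31 -> 32 -> None


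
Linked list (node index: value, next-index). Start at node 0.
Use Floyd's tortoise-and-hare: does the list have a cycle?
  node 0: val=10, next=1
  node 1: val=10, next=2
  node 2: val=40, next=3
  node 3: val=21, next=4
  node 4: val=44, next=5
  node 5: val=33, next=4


Floyd's tortoise (slow, +1) and hare (fast, +2):
  init: slow=0, fast=0
  step 1: slow=1, fast=2
  step 2: slow=2, fast=4
  step 3: slow=3, fast=4
  step 4: slow=4, fast=4
  slow == fast at node 4: cycle detected

Cycle: yes


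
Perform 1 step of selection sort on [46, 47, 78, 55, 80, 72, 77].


Initial: [46, 47, 78, 55, 80, 72, 77]
Step 1: min=46 at 0
  Swap: [46, 47, 78, 55, 80, 72, 77]

After 1 step: [46, 47, 78, 55, 80, 72, 77]


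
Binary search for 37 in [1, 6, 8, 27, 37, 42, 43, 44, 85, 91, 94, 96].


Step 1: lo=0, hi=11, mid=5, val=42
Step 2: lo=0, hi=4, mid=2, val=8
Step 3: lo=3, hi=4, mid=3, val=27
Step 4: lo=4, hi=4, mid=4, val=37

Found at index 4


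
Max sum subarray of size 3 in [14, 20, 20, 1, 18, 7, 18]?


[0:3]: 54
[1:4]: 41
[2:5]: 39
[3:6]: 26
[4:7]: 43

Max: 54 at [0:3]


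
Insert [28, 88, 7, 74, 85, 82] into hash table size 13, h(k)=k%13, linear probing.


Insert 28: h=2 -> slot 2
Insert 88: h=10 -> slot 10
Insert 7: h=7 -> slot 7
Insert 74: h=9 -> slot 9
Insert 85: h=7, 1 probes -> slot 8
Insert 82: h=4 -> slot 4

Table: [None, None, 28, None, 82, None, None, 7, 85, 74, 88, None, None]


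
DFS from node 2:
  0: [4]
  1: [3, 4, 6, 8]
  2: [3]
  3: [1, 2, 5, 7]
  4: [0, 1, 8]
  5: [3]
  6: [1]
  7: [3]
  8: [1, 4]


Visit 2, push [3]
Visit 3, push [7, 5, 1]
Visit 1, push [8, 6, 4]
Visit 4, push [8, 0]
Visit 0, push []
Visit 8, push []
Visit 6, push []
Visit 5, push []
Visit 7, push []

DFS order: [2, 3, 1, 4, 0, 8, 6, 5, 7]


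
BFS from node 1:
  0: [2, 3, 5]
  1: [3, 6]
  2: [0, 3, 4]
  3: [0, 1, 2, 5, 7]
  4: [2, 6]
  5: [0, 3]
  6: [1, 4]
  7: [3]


Visit 1, enqueue [3, 6]
Visit 3, enqueue [0, 2, 5, 7]
Visit 6, enqueue [4]
Visit 0, enqueue []
Visit 2, enqueue []
Visit 5, enqueue []
Visit 7, enqueue []
Visit 4, enqueue []

BFS order: [1, 3, 6, 0, 2, 5, 7, 4]


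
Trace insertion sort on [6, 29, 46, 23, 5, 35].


Initial: [6, 29, 46, 23, 5, 35]
Insert 29: [6, 29, 46, 23, 5, 35]
Insert 46: [6, 29, 46, 23, 5, 35]
Insert 23: [6, 23, 29, 46, 5, 35]
Insert 5: [5, 6, 23, 29, 46, 35]
Insert 35: [5, 6, 23, 29, 35, 46]

Sorted: [5, 6, 23, 29, 35, 46]


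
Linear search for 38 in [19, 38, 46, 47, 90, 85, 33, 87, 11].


i=0: 19!=38
i=1: 38==38 found!

Found at 1, 2 comps


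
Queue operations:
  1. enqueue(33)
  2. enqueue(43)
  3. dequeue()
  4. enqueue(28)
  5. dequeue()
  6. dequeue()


enqueue(33) -> [33]
enqueue(43) -> [33, 43]
dequeue()->33, [43]
enqueue(28) -> [43, 28]
dequeue()->43, [28]
dequeue()->28, []

Final queue: []


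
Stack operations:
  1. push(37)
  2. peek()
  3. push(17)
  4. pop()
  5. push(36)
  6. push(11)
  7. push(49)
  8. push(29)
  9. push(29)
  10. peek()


push(37) -> [37]
peek()->37
push(17) -> [37, 17]
pop()->17, [37]
push(36) -> [37, 36]
push(11) -> [37, 36, 11]
push(49) -> [37, 36, 11, 49]
push(29) -> [37, 36, 11, 49, 29]
push(29) -> [37, 36, 11, 49, 29, 29]
peek()->29

Final stack: [37, 36, 11, 49, 29, 29]
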